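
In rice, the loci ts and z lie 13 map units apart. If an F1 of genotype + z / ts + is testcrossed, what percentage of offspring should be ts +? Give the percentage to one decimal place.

43.5%

A map distance of 13 map units corresponds to a recombination frequency of 0.130.
The F1 is + z / ts +, so ts + is a parental gamete class with expected frequency (1 − r)/2 = 0.870/2 = 0.4350.
That is 0.4350 = 43.5% of the progeny.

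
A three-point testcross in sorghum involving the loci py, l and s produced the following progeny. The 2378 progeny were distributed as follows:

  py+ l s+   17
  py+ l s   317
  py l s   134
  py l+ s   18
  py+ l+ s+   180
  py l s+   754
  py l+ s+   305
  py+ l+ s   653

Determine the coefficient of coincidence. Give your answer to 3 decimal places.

0.363

The two most frequent reciprocal classes, py l s+ and py+ l+ s, are the parental types, so the F1 was py l s+ / py+ l+ s.
The two rarest classes, py+ l s+ and py l+ s, are the double crossovers. Comparing them with the parentals, only the py allele has switched, so py is the middle locus and the order is l – py – s.
l–py: (622 + 35)/2378 = 0.2763; py–s: (314 + 35)/2378 = 0.1468.
Expected DCO frequency = 0.2763 × 0.1468 ≈ 0.04056; observed = 35/2378 ≈ 0.01472.
Coefficient of coincidence = 0.01472/0.04056 ≈ 0.363.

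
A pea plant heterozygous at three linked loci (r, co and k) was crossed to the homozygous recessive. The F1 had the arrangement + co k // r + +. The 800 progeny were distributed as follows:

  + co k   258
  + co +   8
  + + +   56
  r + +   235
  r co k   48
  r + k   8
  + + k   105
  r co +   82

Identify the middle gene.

k

The two rarest classes, + co + and r + k, are the double crossovers. Comparing them with the parentals, only the k allele has switched, so k is the middle locus and the order is co – k – r.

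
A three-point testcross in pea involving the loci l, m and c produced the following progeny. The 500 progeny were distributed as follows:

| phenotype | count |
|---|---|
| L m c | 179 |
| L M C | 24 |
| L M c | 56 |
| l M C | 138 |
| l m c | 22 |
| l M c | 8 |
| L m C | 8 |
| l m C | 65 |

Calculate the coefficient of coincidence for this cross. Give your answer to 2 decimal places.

0.94

The two most frequent reciprocal classes, l M C and L m c, are the parental types, so the F1 was l M C / L m c.
The two rarest classes, l M c and L m C, are the double crossovers. Comparing them with the parentals, only the c allele has switched, so c is the middle locus and the order is m – c – l.
m–c: (121 + 16)/500 = 0.2740; c–l: (46 + 16)/500 = 0.1240.
Expected DCO frequency = 0.2740 × 0.1240 ≈ 0.03398; observed = 16/500 ≈ 0.03200.
Coefficient of coincidence = 0.03200/0.03398 ≈ 0.94.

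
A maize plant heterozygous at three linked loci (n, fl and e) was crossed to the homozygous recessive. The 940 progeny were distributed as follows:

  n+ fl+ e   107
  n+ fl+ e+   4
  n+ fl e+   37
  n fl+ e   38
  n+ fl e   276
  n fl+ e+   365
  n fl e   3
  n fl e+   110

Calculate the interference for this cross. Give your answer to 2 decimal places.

0.64

The two most frequent reciprocal classes, n+ fl e and n fl+ e+, are the parental types, so the F1 was n+ fl e / n fl+ e+.
The two rarest classes, n fl e and n+ fl+ e+, are the double crossovers. Comparing them with the parentals, only the n allele has switched, so n is the middle locus and the order is e – n – fl.
e–n: (75 + 7)/940 = 0.0872; n–fl: (217 + 7)/940 = 0.2383.
Expected DCO frequency = 0.0872 × 0.2383 ≈ 0.02078; observed = 7/940 ≈ 0.00745.
Coefficient of coincidence = 0.00745/0.02078 ≈ 0.36; interference = 1 − 0.36 = 0.64.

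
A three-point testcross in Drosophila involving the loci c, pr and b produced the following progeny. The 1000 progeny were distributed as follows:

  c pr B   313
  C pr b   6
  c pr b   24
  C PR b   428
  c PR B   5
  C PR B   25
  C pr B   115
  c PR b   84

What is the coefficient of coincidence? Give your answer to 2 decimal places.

The two most frequent reciprocal classes, C PR b and c pr B, are the parental types, so the F1 was C PR b / c pr B.
The two rarest classes, C pr b and c PR B, are the double crossovers. Comparing them with the parentals, only the pr allele has switched, so pr is the middle locus and the order is c – pr – b.
c–pr: (199 + 11)/1000 = 0.2100; pr–b: (49 + 11)/1000 = 0.0600.
Expected DCO frequency = 0.2100 × 0.0600 ≈ 0.01260; observed = 11/1000 ≈ 0.01100.
Coefficient of coincidence = 0.01100/0.01260 ≈ 0.87.

0.87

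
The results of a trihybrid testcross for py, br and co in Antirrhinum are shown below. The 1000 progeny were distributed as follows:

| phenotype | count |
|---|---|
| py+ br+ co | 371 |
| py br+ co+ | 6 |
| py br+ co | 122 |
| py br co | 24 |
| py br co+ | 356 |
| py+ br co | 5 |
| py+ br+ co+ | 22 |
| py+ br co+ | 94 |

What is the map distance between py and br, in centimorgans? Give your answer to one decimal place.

22.7 centimorgans

The two most frequent reciprocal classes, py br co+ and py+ br+ co, are the parental types, so the F1 was py br co+ / py+ br+ co.
The two rarest classes, py br+ co+ and py+ br co, are the double crossovers. Comparing them with the parentals, only the br allele has switched, so br is the middle locus and the order is py – br – co.
Crossovers in the py–br interval produce the single-crossover classes py+ br co+ and py br+ co (94 + 122 = 216) plus the double crossovers (11).
RF(py–br) = (216 + 11) / 1000 = 227/1000 = 0.2270 → 22.7 centimorgans.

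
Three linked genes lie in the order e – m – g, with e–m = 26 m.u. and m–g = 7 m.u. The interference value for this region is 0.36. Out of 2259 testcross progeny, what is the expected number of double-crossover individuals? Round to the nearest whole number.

Map distances give recombination frequencies of 0.260 and 0.070 for the two intervals.
With interference 0.36 (so coincidence = 0.64), expected double-crossover frequency = 0.260 × 0.070 × 0.64 = 0.01165.
Expected number = 0.01165 × 2259 = 26.31 ≈ 26.

26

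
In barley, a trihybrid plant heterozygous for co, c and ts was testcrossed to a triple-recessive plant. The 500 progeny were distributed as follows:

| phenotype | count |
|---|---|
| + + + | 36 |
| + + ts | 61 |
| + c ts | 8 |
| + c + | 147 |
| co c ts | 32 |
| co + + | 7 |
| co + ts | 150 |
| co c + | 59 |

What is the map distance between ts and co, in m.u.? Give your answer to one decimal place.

The two most frequent reciprocal classes, + c + and co + ts, are the parental types, so the F1 was + c + / co + ts.
The two rarest classes, + c ts and co + +, are the double crossovers. Comparing them with the parentals, only the ts allele has switched, so ts is the middle locus and the order is co – ts – c.
Crossovers in the co–ts interval produce the single-crossover classes co c + and + + ts (59 + 61 = 120) plus the double crossovers (15).
RF(co–ts) = (120 + 15) / 500 = 135/500 = 0.2700 → 27.0 m.u.

27.0 m.u.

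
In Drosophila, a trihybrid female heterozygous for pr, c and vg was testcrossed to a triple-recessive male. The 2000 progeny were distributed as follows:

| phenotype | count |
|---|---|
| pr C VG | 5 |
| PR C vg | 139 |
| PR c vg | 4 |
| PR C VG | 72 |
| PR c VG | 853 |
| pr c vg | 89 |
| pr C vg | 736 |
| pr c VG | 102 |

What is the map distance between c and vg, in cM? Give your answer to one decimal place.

8.5 cM

The two most frequent reciprocal classes, PR c VG and pr C vg, are the parental types, so the F1 was PR c VG / pr C vg.
The two rarest classes, PR c vg and pr C VG, are the double crossovers. Comparing them with the parentals, only the vg allele has switched, so vg is the middle locus and the order is c – vg – pr.
Crossovers in the c–vg interval produce the single-crossover classes PR C VG and pr c vg (72 + 89 = 161) plus the double crossovers (9).
RF(c–vg) = (161 + 9) / 2000 = 170/2000 = 0.0850 → 8.5 cM.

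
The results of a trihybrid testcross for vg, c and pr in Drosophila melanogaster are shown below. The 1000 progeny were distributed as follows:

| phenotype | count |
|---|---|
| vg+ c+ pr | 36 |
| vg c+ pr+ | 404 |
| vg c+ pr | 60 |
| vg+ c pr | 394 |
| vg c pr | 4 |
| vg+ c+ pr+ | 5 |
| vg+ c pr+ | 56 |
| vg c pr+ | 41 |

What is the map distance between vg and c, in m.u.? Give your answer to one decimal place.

The two most frequent reciprocal classes, vg+ c pr and vg c+ pr+, are the parental types, so the F1 was vg+ c pr / vg c+ pr+.
The two rarest classes, vg c pr and vg+ c+ pr+, are the double crossovers. Comparing them with the parentals, only the vg allele has switched, so vg is the middle locus and the order is pr – vg – c.
Crossovers in the vg–c interval produce the single-crossover classes vg+ c+ pr and vg c pr+ (36 + 41 = 77) plus the double crossovers (9).
RF(vg–c) = (77 + 9) / 1000 = 86/1000 = 0.0860 → 8.6 m.u.

8.6 m.u.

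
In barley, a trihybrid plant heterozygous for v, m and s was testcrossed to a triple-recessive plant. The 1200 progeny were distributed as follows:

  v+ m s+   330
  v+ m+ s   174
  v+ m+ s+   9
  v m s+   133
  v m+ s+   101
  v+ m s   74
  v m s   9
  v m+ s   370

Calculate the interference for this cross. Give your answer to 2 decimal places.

The two most frequent reciprocal classes, v+ m s+ and v m+ s, are the parental types, so the F1 was v+ m s+ / v m+ s.
The two rarest classes, v+ m+ s+ and v m s, are the double crossovers. Comparing them with the parentals, only the m allele has switched, so m is the middle locus and the order is v – m – s.
v–m: (307 + 18)/1200 = 0.2708; m–s: (175 + 18)/1200 = 0.1608.
Expected DCO frequency = 0.2708 × 0.1608 ≈ 0.04354; observed = 18/1200 ≈ 0.01500.
Coefficient of coincidence = 0.01500/0.04354 ≈ 0.34; interference = 1 − 0.34 = 0.66.

0.66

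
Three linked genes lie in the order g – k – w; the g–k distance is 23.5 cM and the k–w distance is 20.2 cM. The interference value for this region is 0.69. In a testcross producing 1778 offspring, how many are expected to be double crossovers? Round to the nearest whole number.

26

Map distances give recombination frequencies of 0.235 and 0.202 for the two intervals.
With interference 0.69 (so coincidence = 0.31), expected double-crossover frequency = 0.235 × 0.202 × 0.31 = 0.01472.
Expected number = 0.01472 × 1778 = 26.16 ≈ 26.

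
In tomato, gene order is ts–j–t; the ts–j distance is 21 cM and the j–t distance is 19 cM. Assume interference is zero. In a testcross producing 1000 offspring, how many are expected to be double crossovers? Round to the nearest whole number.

Map distances give recombination frequencies of 0.210 and 0.190 for the two intervals.
With no interference, expected double-crossover frequency = 0.210 × 0.190 = 0.03990.
Expected number = 0.03990 × 1000 = 39.90 ≈ 40.

40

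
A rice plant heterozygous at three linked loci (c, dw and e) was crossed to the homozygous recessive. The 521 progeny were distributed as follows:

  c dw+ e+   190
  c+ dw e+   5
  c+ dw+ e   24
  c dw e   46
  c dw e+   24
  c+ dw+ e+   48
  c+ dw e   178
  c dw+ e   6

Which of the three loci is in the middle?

The two most frequent reciprocal classes, c dw+ e+ and c+ dw e, are the parental types, so the F1 was c dw+ e+ / c+ dw e.
The two rarest classes, c dw+ e and c+ dw e+, are the double crossovers. Comparing them with the parentals, only the e allele has switched, so e is the middle locus and the order is c – e – dw.

e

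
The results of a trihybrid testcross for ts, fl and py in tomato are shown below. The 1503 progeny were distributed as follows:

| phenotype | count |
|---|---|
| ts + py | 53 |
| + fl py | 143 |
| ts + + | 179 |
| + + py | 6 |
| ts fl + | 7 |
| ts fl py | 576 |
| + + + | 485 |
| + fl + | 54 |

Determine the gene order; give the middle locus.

py

The two most frequent reciprocal classes, ts fl py and + + +, are the parental types, so the F1 was ts fl py / + + +.
The two rarest classes, ts fl + and + + py, are the double crossovers. Comparing them with the parentals, only the py allele has switched, so py is the middle locus and the order is ts – py – fl.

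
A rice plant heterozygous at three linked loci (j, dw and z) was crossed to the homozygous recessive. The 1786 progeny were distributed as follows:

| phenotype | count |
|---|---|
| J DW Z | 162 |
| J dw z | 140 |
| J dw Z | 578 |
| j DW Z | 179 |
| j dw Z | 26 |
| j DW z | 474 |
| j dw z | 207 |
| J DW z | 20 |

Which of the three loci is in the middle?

j

The two most frequent reciprocal classes, J dw Z and j DW z, are the parental types, so the F1 was J dw Z / j DW z.
The two rarest classes, j dw Z and J DW z, are the double crossovers. Comparing them with the parentals, only the j allele has switched, so j is the middle locus and the order is dw – j – z.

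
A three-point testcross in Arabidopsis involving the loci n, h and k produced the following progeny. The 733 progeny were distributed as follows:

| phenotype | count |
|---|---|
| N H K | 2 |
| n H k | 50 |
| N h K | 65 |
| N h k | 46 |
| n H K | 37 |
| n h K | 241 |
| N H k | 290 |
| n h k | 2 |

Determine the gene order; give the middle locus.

k

The two most frequent reciprocal classes, N H k and n h K, are the parental types, so the F1 was N H k / n h K.
The two rarest classes, N H K and n h k, are the double crossovers. Comparing them with the parentals, only the k allele has switched, so k is the middle locus and the order is h – k – n.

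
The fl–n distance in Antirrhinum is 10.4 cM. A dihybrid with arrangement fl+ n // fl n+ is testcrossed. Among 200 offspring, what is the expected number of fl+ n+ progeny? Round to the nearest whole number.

10

A map distance of 10.4 cM corresponds to a recombination frequency of 0.104.
The F1 is fl+ n / fl n+, so fl+ n+ is a recombinant gamete class with expected frequency r/2 = 0.104/2 = 0.0520.
Expected number = 0.0520 × 200 = 10.40 ≈ 10.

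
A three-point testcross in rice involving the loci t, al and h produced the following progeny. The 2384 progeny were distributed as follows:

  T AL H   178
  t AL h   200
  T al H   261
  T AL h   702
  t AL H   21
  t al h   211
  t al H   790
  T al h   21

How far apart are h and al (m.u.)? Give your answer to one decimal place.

The two most frequent reciprocal classes, T AL h and t al H, are the parental types, so the F1 was T AL h / t al H.
The two rarest classes, T al h and t AL H, are the double crossovers. Comparing them with the parentals, only the al allele has switched, so al is the middle locus and the order is h – al – t.
Crossovers in the h–al interval produce the single-crossover classes T AL H and t al h (178 + 211 = 389) plus the double crossovers (42).
RF(h–al) = (389 + 42) / 2384 = 431/2384 = 0.1808 → 18.1 m.u.

18.1 m.u.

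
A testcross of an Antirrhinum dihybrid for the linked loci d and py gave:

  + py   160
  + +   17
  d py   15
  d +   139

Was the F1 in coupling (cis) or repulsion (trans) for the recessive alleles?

trans

The two most frequent classes are + py (160) and d + (139); these are the parental (non-recombinant) types.
So the F1 carried + py on one chromosome and d + on the other — the recessive alleles are on opposite chromosomes (trans / repulsion).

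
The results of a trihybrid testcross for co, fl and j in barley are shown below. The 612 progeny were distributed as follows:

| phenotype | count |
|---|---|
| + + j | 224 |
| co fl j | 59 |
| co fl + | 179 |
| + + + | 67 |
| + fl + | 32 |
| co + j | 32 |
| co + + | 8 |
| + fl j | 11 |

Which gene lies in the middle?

fl

The two most frequent reciprocal classes, co fl + and + + j, are the parental types, so the F1 was co fl + / + + j.
The two rarest classes, co + + and + fl j, are the double crossovers. Comparing them with the parentals, only the fl allele has switched, so fl is the middle locus and the order is co – fl – j.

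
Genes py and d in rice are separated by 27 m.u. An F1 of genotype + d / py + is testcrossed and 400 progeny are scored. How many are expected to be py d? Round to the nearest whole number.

54

A map distance of 27 m.u. corresponds to a recombination frequency of 0.270.
The F1 is + d / py +, so py d is a recombinant gamete class with expected frequency r/2 = 0.270/2 = 0.1350.
Expected number = 0.1350 × 400 = 54.00 ≈ 54.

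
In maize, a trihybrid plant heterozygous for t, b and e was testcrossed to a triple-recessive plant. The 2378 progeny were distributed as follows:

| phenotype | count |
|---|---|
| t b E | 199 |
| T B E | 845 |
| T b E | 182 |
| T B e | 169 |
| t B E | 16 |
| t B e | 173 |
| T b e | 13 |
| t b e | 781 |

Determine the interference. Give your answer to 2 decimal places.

0.55

The two most frequent reciprocal classes, T B E and t b e, are the parental types, so the F1 was T B E / t b e.
The two rarest classes, t B E and T b e, are the double crossovers. Comparing them with the parentals, only the t allele has switched, so t is the middle locus and the order is b – t – e.
b–t: (355 + 29)/2378 = 0.1615; t–e: (368 + 29)/2378 = 0.1669.
Expected DCO frequency = 0.1615 × 0.1669 ≈ 0.02695; observed = 29/2378 ≈ 0.01220.
Coefficient of coincidence = 0.01220/0.02695 ≈ 0.45; interference = 1 − 0.45 = 0.55.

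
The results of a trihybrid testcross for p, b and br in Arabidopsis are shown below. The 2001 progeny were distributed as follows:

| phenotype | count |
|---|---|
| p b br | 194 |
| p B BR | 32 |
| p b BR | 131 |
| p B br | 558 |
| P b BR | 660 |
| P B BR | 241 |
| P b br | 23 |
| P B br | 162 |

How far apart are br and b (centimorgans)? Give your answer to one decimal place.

The two most frequent reciprocal classes, p B br and P b BR, are the parental types, so the F1 was p B br / P b BR.
The two rarest classes, p B BR and P b br, are the double crossovers. Comparing them with the parentals, only the br allele has switched, so br is the middle locus and the order is b – br – p.
Crossovers in the b–br interval produce the single-crossover classes p b br and P B BR (194 + 241 = 435) plus the double crossovers (55).
RF(b–br) = (435 + 55) / 2001 = 490/2001 = 0.2449 → 24.5 centimorgans.

24.5 centimorgans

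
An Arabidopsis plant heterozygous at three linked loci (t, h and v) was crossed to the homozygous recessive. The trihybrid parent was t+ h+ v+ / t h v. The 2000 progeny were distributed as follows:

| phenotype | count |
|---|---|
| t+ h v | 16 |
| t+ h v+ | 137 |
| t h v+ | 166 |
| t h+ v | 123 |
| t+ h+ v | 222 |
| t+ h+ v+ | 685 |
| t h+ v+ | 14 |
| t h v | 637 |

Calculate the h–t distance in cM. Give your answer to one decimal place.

The two rarest classes, t h+ v+ and t+ h v, are the double crossovers. Comparing them with the parentals, only the t allele has switched, so t is the middle locus and the order is h – t – v.
Crossovers in the h–t interval produce the single-crossover classes t+ h v+ and t h+ v (137 + 123 = 260) plus the double crossovers (30).
RF(h–t) = (260 + 30) / 2000 = 290/2000 = 0.1450 → 14.5 cM.

14.5 cM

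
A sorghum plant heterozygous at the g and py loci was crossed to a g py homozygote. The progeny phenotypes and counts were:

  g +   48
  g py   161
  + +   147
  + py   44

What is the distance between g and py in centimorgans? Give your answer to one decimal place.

23.0 centimorgans

The two most frequent classes, + + (147) and g py (161), are the parental types, so the F1 was + + / g py.
The recombinant classes are + py and g +: 44 + 48 = 92.
Recombination frequency = 92/400 = 0.2300 ≈ 23.0%, i.e. 23.0 centimorgans.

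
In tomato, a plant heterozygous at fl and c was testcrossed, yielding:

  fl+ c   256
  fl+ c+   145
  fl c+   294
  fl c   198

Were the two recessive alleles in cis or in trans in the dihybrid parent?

The two most frequent classes are fl+ c (256) and fl c+ (294); these are the parental (non-recombinant) types.
So the F1 carried fl+ c on one chromosome and fl c+ on the other — the recessive alleles are on opposite chromosomes (trans / repulsion).

trans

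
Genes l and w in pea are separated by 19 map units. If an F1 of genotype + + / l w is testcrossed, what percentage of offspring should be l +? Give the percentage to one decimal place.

A map distance of 19 map units corresponds to a recombination frequency of 0.190.
The F1 is + + / l w, so l + is a recombinant gamete class with expected frequency r/2 = 0.190/2 = 0.0950.
That is 0.0950 = 9.5% of the progeny.

9.5%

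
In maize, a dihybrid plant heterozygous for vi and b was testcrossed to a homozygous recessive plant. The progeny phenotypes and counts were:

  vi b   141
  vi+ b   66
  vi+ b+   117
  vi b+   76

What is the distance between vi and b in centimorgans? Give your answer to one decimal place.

35.5 centimorgans

The two most frequent classes, vi+ b+ (117) and vi b (141), are the parental types, so the F1 was vi+ b+ / vi b.
The recombinant classes are vi+ b and vi b+: 66 + 76 = 142.
Recombination frequency = 142/400 = 0.3550 ≈ 35.5%, i.e. 35.5 centimorgans.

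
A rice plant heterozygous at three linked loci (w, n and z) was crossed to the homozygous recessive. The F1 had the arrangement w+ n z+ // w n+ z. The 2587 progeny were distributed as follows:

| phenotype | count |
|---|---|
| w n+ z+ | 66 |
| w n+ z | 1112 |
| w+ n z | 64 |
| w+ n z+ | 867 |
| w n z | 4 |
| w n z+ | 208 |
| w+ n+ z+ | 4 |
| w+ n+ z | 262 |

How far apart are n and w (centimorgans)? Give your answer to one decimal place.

18.5 centimorgans

The two rarest classes, w+ n+ z+ and w n z, are the double crossovers. Comparing them with the parentals, only the n allele has switched, so n is the middle locus and the order is w – n – z.
Crossovers in the w–n interval produce the single-crossover classes w n z+ and w+ n+ z (208 + 262 = 470) plus the double crossovers (8).
RF(w–n) = (470 + 8) / 2587 = 478/2587 = 0.1848 → 18.5 centimorgans.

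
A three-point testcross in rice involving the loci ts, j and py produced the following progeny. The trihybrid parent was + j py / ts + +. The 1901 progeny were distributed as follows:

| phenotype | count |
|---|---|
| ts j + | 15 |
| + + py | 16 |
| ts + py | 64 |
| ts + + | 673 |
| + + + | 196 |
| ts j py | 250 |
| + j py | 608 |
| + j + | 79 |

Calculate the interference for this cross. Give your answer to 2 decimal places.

0.29

The two rarest classes, + + py and ts j +, are the double crossovers. Comparing them with the parentals, only the j allele has switched, so j is the middle locus and the order is py – j – ts.
py–j: (143 + 31)/1901 = 0.0915; j–ts: (446 + 31)/1901 = 0.2509.
Expected DCO frequency = 0.0915 × 0.2509 ≈ 0.02296; observed = 31/1901 ≈ 0.01631.
Coefficient of coincidence = 0.01631/0.02296 ≈ 0.71; interference = 1 − 0.71 = 0.29.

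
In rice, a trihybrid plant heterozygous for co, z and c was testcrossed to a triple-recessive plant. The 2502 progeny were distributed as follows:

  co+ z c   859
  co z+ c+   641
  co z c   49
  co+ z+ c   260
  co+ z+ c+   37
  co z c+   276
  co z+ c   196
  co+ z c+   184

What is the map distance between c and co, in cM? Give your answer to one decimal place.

The two most frequent reciprocal classes, co+ z c and co z+ c+, are the parental types, so the F1 was co+ z c / co z+ c+.
The two rarest classes, co z c and co+ z+ c+, are the double crossovers. Comparing them with the parentals, only the co allele has switched, so co is the middle locus and the order is z – co – c.
Crossovers in the co–c interval produce the single-crossover classes co+ z c+ and co z+ c (184 + 196 = 380) plus the double crossovers (86).
RF(co–c) = (380 + 86) / 2502 = 466/2502 = 0.1863 → 18.6 cM.

18.6 cM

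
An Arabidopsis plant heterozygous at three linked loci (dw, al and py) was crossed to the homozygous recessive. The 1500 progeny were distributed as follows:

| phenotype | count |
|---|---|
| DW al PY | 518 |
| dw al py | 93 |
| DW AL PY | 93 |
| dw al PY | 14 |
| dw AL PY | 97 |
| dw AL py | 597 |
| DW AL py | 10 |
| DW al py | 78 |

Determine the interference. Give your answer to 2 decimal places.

The two most frequent reciprocal classes, DW al PY and dw AL py, are the parental types, so the F1 was DW al PY / dw AL py.
The two rarest classes, dw al PY and DW AL py, are the double crossovers. Comparing them with the parentals, only the dw allele has switched, so dw is the middle locus and the order is al – dw – py.
al–dw: (186 + 24)/1500 = 0.1400; dw–py: (175 + 24)/1500 = 0.1327.
Expected DCO frequency = 0.1400 × 0.1327 ≈ 0.01858; observed = 24/1500 ≈ 0.01600.
Coefficient of coincidence = 0.01600/0.01858 ≈ 0.86; interference = 1 − 0.86 = 0.14.

0.14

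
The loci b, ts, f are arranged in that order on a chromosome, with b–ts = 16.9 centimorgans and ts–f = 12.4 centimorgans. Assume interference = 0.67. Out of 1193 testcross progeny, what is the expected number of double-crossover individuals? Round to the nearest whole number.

Map distances give recombination frequencies of 0.169 and 0.124 for the two intervals.
With interference 0.67 (so coincidence = 0.33), expected double-crossover frequency = 0.169 × 0.124 × 0.33 = 0.00692.
Expected number = 0.00692 × 1193 = 8.25 ≈ 8.

8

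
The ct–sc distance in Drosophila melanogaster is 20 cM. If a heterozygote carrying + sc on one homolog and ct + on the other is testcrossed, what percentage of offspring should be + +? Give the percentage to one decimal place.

10.0%

A map distance of 20 cM corresponds to a recombination frequency of 0.200.
The F1 is + sc / ct +, so + + is a recombinant gamete class with expected frequency r/2 = 0.200/2 = 0.1000.
That is 0.1000 = 10.0% of the progeny.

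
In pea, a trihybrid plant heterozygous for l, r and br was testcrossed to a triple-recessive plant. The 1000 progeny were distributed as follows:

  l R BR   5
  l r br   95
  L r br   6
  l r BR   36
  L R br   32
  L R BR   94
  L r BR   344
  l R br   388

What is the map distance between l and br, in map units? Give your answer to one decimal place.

The two most frequent reciprocal classes, L r BR and l R br, are the parental types, so the F1 was L r BR / l R br.
The two rarest classes, L r br and l R BR, are the double crossovers. Comparing them with the parentals, only the br allele has switched, so br is the middle locus and the order is r – br – l.
Crossovers in the br–l interval produce the single-crossover classes l r BR and L R br (36 + 32 = 68) plus the double crossovers (11).
RF(br–l) = (68 + 11) / 1000 = 79/1000 = 0.0790 → 7.9 map units.

7.9 map units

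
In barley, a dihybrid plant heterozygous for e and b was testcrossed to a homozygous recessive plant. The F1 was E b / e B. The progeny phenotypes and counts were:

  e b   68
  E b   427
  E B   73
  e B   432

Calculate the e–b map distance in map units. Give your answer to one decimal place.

The recombinant classes are E B and e b: 73 + 68 = 141.
Recombination frequency = 141/1000 = 0.1410 ≈ 14.1%, i.e. 14.1 map units.

14.1 map units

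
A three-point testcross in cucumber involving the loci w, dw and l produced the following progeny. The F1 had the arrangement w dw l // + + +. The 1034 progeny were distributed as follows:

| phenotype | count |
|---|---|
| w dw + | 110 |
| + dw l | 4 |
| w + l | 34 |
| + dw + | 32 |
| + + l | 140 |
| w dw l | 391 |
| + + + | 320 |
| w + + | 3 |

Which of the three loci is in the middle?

w

The two rarest classes, + dw l and w + +, are the double crossovers. Comparing them with the parentals, only the w allele has switched, so w is the middle locus and the order is l – w – dw.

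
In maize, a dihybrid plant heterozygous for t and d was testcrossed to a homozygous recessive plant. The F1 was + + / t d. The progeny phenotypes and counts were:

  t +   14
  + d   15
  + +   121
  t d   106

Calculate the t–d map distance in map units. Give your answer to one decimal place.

11.3 map units

The recombinant classes are + d and t +: 15 + 14 = 29.
Recombination frequency = 29/256 = 0.1133 ≈ 11.3%, i.e. 11.3 map units.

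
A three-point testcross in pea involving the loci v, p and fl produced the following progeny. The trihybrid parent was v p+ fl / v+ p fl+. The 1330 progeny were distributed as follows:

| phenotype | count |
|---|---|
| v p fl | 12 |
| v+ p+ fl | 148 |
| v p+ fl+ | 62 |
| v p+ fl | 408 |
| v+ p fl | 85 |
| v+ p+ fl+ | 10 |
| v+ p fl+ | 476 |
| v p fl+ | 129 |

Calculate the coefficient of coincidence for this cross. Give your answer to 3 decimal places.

0.579

The two rarest classes, v p fl and v+ p+ fl+, are the double crossovers. Comparing them with the parentals, only the p allele has switched, so p is the middle locus and the order is v – p – fl.
v–p: (277 + 22)/1330 = 0.2248; p–fl: (147 + 22)/1330 = 0.1271.
Expected DCO frequency = 0.2248 × 0.1271 ≈ 0.02857; observed = 22/1330 ≈ 0.01654.
Coefficient of coincidence = 0.01654/0.02857 ≈ 0.579.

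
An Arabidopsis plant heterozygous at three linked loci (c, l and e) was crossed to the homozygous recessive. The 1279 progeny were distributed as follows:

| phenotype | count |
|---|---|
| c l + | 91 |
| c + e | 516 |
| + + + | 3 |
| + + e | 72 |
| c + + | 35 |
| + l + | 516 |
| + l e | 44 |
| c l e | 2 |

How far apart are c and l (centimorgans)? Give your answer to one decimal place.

13.1 centimorgans

The two most frequent reciprocal classes, + l + and c + e, are the parental types, so the F1 was + l + / c + e.
The two rarest classes, + + + and c l e, are the double crossovers. Comparing them with the parentals, only the l allele has switched, so l is the middle locus and the order is c – l – e.
Crossovers in the c–l interval produce the single-crossover classes c l + and + + e (91 + 72 = 163) plus the double crossovers (5).
RF(c–l) = (163 + 5) / 1279 = 168/1279 = 0.1314 → 13.1 centimorgans.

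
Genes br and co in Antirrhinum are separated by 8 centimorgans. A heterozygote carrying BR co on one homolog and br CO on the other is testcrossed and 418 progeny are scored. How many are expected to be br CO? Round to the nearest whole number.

192

A map distance of 8 centimorgans corresponds to a recombination frequency of 0.080.
The F1 is BR co / br CO, so br CO is a parental gamete class with expected frequency (1 − r)/2 = 0.920/2 = 0.4600.
Expected number = 0.4600 × 418 = 192.28 ≈ 192.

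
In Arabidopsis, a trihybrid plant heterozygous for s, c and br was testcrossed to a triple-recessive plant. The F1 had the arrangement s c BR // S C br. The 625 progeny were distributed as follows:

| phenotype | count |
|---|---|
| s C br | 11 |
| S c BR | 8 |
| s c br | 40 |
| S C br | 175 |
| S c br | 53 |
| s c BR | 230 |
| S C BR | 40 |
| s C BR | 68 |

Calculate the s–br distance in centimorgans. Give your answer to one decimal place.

The two rarest classes, S c BR and s C br, are the double crossovers. Comparing them with the parentals, only the s allele has switched, so s is the middle locus and the order is c – s – br.
Crossovers in the s–br interval produce the single-crossover classes s c br and S C BR (40 + 40 = 80) plus the double crossovers (19).
RF(s–br) = (80 + 19) / 625 = 99/625 = 0.1584 → 15.8 centimorgans.

15.8 centimorgans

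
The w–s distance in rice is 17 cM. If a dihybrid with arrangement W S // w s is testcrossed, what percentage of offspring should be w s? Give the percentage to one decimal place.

A map distance of 17 cM corresponds to a recombination frequency of 0.170.
The F1 is W S / w s, so w s is a parental gamete class with expected frequency (1 − r)/2 = 0.830/2 = 0.4150.
That is 0.4150 = 41.5% of the progeny.

41.5%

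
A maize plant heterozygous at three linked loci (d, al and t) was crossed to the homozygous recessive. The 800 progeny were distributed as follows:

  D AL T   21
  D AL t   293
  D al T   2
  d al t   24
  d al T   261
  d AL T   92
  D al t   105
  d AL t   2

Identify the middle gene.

d

The two most frequent reciprocal classes, D AL t and d al T, are the parental types, so the F1 was D AL t / d al T.
The two rarest classes, d AL t and D al T, are the double crossovers. Comparing them with the parentals, only the d allele has switched, so d is the middle locus and the order is t – d – al.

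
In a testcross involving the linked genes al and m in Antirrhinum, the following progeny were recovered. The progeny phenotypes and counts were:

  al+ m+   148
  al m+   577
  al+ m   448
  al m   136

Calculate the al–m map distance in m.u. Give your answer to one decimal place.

21.7 m.u.

The two most frequent classes, al+ m (448) and al m+ (577), are the parental types, so the F1 was al+ m / al m+.
The recombinant classes are al+ m+ and al m: 148 + 136 = 284.
Recombination frequency = 284/1309 = 0.2170 ≈ 21.7%, i.e. 21.7 m.u.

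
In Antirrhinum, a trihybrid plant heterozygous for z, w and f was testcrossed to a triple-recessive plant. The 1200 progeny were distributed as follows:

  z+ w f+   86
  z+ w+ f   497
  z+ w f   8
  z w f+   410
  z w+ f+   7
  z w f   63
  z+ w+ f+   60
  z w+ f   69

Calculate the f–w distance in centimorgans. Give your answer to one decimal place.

11.5 centimorgans

The two most frequent reciprocal classes, z w f+ and z+ w+ f, are the parental types, so the F1 was z w f+ / z+ w+ f.
The two rarest classes, z w+ f+ and z+ w f, are the double crossovers. Comparing them with the parentals, only the w allele has switched, so w is the middle locus and the order is z – w – f.
Crossovers in the w–f interval produce the single-crossover classes z w f and z+ w+ f+ (63 + 60 = 123) plus the double crossovers (15).
RF(w–f) = (123 + 15) / 1200 = 138/1200 = 0.1150 → 11.5 centimorgans.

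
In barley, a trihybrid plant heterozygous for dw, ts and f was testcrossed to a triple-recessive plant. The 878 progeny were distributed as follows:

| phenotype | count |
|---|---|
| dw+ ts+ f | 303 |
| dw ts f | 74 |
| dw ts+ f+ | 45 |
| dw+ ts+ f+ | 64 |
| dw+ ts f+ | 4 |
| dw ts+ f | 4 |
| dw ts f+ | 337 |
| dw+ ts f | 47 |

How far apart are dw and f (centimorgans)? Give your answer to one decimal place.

16.6 centimorgans

The two most frequent reciprocal classes, dw+ ts+ f and dw ts f+, are the parental types, so the F1 was dw+ ts+ f / dw ts f+.
The two rarest classes, dw ts+ f and dw+ ts f+, are the double crossovers. Comparing them with the parentals, only the dw allele has switched, so dw is the middle locus and the order is f – dw – ts.
Crossovers in the f–dw interval produce the single-crossover classes dw+ ts+ f+ and dw ts f (64 + 74 = 138) plus the double crossovers (8).
RF(f–dw) = (138 + 8) / 878 = 146/878 = 0.1663 → 16.6 centimorgans.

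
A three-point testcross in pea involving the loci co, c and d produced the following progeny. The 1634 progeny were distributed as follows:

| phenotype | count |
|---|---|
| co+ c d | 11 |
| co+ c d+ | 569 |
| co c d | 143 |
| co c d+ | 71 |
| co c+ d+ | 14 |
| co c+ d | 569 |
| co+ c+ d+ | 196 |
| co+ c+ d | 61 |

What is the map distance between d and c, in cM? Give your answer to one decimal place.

22.3 cM

The two most frequent reciprocal classes, co c+ d and co+ c d+, are the parental types, so the F1 was co c+ d / co+ c d+.
The two rarest classes, co c+ d+ and co+ c d, are the double crossovers. Comparing them with the parentals, only the d allele has switched, so d is the middle locus and the order is co – d – c.
Crossovers in the d–c interval produce the single-crossover classes co c d and co+ c+ d+ (143 + 196 = 339) plus the double crossovers (25).
RF(d–c) = (339 + 25) / 1634 = 364/1634 = 0.2228 → 22.3 cM.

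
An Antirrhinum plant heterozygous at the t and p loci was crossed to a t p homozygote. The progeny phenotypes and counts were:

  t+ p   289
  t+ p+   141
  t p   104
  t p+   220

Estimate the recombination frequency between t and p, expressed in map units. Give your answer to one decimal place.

32.5 map units

The two most frequent classes, t+ p (289) and t p+ (220), are the parental types, so the F1 was t+ p / t p+.
The recombinant classes are t+ p+ and t p: 141 + 104 = 245.
Recombination frequency = 245/754 = 0.3249 ≈ 32.5%, i.e. 32.5 map units.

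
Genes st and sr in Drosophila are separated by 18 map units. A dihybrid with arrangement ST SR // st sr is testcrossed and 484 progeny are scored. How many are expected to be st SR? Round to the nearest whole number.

A map distance of 18 map units corresponds to a recombination frequency of 0.180.
The F1 is ST SR / st sr, so st SR is a recombinant gamete class with expected frequency r/2 = 0.180/2 = 0.0900.
Expected number = 0.0900 × 484 = 43.56 ≈ 44.

44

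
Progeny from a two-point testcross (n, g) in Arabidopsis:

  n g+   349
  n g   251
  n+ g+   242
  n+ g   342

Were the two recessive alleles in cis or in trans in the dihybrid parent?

The two most frequent classes are n+ g (342) and n g+ (349); these are the parental (non-recombinant) types.
So the F1 carried n+ g on one chromosome and n g+ on the other — the recessive alleles are on opposite chromosomes (trans / repulsion).

trans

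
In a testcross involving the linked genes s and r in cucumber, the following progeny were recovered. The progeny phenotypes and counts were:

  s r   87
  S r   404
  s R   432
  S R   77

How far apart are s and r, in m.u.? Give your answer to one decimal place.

16.4 m.u.

The two most frequent classes, S r (404) and s R (432), are the parental types, so the F1 was S r / s R.
The recombinant classes are S R and s r: 77 + 87 = 164.
Recombination frequency = 164/1000 = 0.1640 ≈ 16.4%, i.e. 16.4 m.u.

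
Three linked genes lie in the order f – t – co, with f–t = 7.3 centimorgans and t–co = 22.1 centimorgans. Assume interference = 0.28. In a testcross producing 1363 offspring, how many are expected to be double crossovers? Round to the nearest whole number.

16

Map distances give recombination frequencies of 0.073 and 0.221 for the two intervals.
With interference 0.28 (so coincidence = 0.72), expected double-crossover frequency = 0.073 × 0.221 × 0.72 = 0.01162.
Expected number = 0.01162 × 1363 = 15.83 ≈ 16.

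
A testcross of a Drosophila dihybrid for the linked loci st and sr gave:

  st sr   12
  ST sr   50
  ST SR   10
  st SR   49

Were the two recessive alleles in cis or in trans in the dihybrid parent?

trans

The two most frequent classes are ST sr (50) and st SR (49); these are the parental (non-recombinant) types.
So the F1 carried ST sr on one chromosome and st SR on the other — the recessive alleles are on opposite chromosomes (trans / repulsion).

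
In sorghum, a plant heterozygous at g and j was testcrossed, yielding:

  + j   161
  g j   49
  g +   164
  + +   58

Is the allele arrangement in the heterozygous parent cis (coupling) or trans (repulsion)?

trans

The two most frequent classes are + j (161) and g + (164); these are the parental (non-recombinant) types.
So the F1 carried + j on one chromosome and g + on the other — the recessive alleles are on opposite chromosomes (trans / repulsion).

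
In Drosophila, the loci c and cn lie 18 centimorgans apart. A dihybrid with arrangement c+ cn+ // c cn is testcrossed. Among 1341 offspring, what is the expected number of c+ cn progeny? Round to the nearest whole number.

121

A map distance of 18 centimorgans corresponds to a recombination frequency of 0.180.
The F1 is c+ cn+ / c cn, so c+ cn is a recombinant gamete class with expected frequency r/2 = 0.180/2 = 0.0900.
Expected number = 0.0900 × 1341 = 120.69 ≈ 121.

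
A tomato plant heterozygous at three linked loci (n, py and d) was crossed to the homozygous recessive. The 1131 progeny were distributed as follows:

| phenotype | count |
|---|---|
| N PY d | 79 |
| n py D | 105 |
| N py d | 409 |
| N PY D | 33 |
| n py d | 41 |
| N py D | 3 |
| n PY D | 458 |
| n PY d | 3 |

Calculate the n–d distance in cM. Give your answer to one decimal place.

The two most frequent reciprocal classes, N py d and n PY D, are the parental types, so the F1 was N py d / n PY D.
The two rarest classes, N py D and n PY d, are the double crossovers. Comparing them with the parentals, only the d allele has switched, so d is the middle locus and the order is py – d – n.
Crossovers in the d–n interval produce the single-crossover classes n py d and N PY D (41 + 33 = 74) plus the double crossovers (6).
RF(d–n) = (74 + 6) / 1131 = 80/1131 = 0.0707 → 7.1 cM.

7.1 cM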